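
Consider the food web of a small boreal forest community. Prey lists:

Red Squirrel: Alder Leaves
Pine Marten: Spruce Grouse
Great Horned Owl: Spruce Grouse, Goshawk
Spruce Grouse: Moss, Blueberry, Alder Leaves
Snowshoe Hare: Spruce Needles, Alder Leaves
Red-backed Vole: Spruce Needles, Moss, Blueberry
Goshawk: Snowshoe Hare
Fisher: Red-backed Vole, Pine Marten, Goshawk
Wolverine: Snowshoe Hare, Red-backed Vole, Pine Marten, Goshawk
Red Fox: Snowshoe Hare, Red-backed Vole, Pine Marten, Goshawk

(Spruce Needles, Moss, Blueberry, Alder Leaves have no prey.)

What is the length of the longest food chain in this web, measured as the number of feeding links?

One longest chain: Moss → Spruce Grouse → Pine Marten → Red Fox.
It has 4 species and 3 links.

3 links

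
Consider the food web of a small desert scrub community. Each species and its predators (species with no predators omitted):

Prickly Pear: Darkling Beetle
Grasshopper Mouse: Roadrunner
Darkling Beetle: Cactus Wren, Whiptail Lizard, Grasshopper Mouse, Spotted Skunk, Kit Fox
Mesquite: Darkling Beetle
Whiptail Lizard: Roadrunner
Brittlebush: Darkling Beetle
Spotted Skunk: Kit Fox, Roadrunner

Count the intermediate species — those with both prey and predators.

Intermediate species (has both prey and predators): Darkling Beetle, Whiptail Lizard, Grasshopper Mouse, Spotted Skunk.
Count: 4.

4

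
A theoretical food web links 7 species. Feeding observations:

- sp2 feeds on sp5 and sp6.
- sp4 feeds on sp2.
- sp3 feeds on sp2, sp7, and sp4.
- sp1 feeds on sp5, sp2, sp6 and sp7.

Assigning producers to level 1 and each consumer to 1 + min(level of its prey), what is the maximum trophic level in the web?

Producers (level 1): sp5, sp6, sp7.
Following each consumer down to its lowest-level prey: sp5 → sp2 → sp4 (levels 1 through 3).
All prey of sp4 (sp2 2) are at level 2 or above, so sp4 is at level 1 + 2 = 3.
Every consumer has at least one prey at level 2 or below, so none exceeds level 3.

3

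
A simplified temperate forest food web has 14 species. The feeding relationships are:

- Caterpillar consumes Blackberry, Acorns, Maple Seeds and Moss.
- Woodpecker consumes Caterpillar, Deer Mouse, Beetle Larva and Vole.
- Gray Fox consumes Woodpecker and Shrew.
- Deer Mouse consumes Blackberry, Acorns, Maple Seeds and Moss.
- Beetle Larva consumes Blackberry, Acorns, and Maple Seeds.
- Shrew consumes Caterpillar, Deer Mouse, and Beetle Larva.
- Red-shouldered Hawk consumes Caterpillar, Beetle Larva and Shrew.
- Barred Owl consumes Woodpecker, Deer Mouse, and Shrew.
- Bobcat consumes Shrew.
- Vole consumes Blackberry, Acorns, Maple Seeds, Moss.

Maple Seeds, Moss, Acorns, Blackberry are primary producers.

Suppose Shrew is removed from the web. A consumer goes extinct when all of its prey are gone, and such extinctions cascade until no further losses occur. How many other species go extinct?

1

Remove Shrew.
Round 1: Bobcat (all prey gone) → extinct.
No further losses. Total secondary extinctions: 1.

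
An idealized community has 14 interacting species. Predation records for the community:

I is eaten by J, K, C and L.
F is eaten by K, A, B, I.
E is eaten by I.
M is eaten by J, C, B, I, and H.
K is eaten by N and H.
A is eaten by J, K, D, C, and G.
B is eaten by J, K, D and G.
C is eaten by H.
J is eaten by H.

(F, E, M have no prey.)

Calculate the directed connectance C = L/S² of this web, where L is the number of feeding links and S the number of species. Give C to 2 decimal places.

C = 0.14

The web has S = 14 species and L = 27 feeding links.
C = L / S² = 27 / 196 = 0.1378 ≈ 0.14.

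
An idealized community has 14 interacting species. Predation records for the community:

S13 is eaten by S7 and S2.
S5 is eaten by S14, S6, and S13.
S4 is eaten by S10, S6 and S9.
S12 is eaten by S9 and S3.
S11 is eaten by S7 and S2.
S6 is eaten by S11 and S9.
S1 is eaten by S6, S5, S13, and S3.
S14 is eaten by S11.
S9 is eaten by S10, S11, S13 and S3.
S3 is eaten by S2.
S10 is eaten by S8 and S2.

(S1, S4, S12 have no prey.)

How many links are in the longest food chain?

One longest chain: S1 → S5 → S6 → S9 → S11 → S2.
It has 6 species and 5 links.

5 links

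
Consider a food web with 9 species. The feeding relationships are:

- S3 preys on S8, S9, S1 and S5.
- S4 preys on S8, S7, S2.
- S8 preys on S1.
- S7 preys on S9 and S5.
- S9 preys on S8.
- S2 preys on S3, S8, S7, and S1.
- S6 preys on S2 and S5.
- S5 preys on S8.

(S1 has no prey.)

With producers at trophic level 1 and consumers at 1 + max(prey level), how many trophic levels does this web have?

6

Producers (level 1): S1.
S1 → S8 → S5 → S7 → S2 → S4 gives S4 level 6.
No species has a prey at level 6, so no species reaches level 7.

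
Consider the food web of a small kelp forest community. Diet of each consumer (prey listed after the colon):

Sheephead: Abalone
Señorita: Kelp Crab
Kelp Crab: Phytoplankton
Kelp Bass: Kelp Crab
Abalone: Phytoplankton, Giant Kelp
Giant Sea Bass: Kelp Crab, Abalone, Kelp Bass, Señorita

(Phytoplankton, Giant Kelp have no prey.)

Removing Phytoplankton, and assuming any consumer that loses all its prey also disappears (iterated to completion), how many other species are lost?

3

Remove Phytoplankton.
Round 1: Kelp Crab (all prey gone) → extinct.
Round 2: Kelp Bass (all prey gone), Señorita (all prey gone) → extinct.
No further losses. Total secondary extinctions: 3.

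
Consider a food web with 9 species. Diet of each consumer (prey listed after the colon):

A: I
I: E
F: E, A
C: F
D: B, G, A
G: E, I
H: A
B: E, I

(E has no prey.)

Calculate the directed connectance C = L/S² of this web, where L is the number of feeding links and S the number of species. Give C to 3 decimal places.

C = 0.160

The web has S = 9 species and L = 13 feeding links.
C = L / S² = 13 / 81 = 0.1605 ≈ 0.160.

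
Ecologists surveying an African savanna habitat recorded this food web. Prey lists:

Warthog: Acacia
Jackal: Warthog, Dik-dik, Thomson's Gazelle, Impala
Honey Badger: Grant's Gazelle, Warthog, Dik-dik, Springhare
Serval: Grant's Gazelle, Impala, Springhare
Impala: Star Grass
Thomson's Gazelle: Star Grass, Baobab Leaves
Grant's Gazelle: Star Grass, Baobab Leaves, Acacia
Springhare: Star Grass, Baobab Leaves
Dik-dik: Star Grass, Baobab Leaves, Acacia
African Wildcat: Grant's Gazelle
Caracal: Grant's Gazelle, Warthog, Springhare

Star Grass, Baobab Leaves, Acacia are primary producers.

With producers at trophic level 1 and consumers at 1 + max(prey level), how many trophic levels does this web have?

Producers (level 1): Star Grass, Baobab Leaves, Acacia.
Star Grass → Springhare → Serval gives Serval level 3.
No species has a prey at level 3, so no species reaches level 4.

3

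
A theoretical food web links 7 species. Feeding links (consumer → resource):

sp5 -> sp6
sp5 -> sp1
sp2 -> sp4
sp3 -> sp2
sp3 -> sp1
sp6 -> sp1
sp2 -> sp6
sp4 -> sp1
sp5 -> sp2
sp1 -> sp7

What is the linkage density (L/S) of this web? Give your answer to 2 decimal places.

There are L = 10 links among S = 7 species.
L/S = 10/7 = 1.4286 ≈ 1.43.

L/S = 1.43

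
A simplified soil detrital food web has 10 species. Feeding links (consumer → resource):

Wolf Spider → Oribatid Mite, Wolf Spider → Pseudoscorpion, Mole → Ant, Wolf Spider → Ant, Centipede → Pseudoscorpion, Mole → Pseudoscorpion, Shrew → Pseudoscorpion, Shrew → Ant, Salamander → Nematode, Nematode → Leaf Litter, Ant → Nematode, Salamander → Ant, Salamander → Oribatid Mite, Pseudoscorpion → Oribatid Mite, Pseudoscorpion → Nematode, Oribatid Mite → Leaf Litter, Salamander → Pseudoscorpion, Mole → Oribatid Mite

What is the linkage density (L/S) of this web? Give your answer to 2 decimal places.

There are L = 18 links among S = 10 species.
L/S = 18/10 = 1.8000 ≈ 1.80.

L/S = 1.80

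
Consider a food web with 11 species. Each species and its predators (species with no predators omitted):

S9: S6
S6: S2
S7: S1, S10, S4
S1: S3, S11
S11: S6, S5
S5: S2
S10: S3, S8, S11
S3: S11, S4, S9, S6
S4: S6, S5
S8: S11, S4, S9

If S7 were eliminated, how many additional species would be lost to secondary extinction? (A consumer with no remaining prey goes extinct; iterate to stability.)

10

Remove S7.
Round 1: S1 (all prey gone), S10 (all prey gone) → extinct.
Round 2: S3 (all prey gone), S8 (all prey gone) → extinct.
Round 3: S11 (all prey gone), S4 (all prey gone), S9 (all prey gone) → extinct.
Round 4: S6 (all prey gone), S5 (all prey gone) → extinct.
Round 5: S2 (all prey gone) → extinct.
No further losses. Total secondary extinctions: 10.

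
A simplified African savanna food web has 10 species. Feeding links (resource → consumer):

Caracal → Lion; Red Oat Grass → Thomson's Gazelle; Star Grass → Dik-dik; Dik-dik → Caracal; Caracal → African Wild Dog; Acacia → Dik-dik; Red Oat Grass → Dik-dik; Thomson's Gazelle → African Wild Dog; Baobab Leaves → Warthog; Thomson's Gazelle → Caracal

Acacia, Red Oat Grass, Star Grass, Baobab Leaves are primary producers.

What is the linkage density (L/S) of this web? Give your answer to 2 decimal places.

L/S = 1.00

There are L = 10 links among S = 10 species.
L/S = 10/10 = 1.0000 ≈ 1.00.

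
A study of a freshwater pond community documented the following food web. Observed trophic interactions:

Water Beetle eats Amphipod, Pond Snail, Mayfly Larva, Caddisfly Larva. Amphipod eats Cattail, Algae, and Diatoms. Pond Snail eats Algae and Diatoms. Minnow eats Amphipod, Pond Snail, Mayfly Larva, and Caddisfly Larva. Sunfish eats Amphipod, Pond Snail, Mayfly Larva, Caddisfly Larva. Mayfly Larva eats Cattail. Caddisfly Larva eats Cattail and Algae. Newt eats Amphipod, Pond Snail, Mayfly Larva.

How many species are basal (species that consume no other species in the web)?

Basal species (no prey listed): Diatoms, Algae, Cattail.
Count: 3.

3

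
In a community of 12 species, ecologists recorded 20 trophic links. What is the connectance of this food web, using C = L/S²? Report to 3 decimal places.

The web has S = 12 species and L = 20 feeding links.
C = L / S² = 20 / 144 = 0.1389 ≈ 0.139.

C = 0.139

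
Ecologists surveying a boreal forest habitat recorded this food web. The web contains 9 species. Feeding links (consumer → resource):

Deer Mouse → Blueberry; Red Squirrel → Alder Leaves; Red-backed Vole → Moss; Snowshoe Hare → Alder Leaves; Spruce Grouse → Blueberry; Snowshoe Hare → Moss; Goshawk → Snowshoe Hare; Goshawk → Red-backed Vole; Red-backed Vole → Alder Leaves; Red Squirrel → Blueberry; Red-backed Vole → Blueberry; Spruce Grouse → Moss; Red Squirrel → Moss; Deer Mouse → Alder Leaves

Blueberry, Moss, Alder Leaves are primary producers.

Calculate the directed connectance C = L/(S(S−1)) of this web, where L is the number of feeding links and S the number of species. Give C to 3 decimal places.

C = 0.194

The web has S = 9 species and L = 14 feeding links.
C = L / (S(S−1)) = 14 / 72 = 0.1944 ≈ 0.194.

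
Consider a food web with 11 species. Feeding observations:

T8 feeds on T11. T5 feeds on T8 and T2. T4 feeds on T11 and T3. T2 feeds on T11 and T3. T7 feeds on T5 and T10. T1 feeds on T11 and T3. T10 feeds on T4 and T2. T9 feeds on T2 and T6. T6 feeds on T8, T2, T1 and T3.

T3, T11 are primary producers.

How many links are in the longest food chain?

3 links

One longest chain: T11 → T8 → T5 → T7.
It has 4 species and 3 links.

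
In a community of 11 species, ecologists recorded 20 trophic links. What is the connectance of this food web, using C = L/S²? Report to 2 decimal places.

The web has S = 11 species and L = 20 feeding links.
C = L / S² = 20 / 121 = 0.1653 ≈ 0.17.

C = 0.17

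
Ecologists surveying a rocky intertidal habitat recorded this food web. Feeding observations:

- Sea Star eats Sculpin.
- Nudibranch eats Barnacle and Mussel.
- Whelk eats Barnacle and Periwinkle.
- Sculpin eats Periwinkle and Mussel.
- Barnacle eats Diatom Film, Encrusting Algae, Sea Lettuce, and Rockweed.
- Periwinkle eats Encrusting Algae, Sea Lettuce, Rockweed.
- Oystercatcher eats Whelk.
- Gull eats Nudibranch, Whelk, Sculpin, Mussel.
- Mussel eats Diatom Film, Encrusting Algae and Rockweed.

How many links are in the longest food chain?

One longest chain: Rockweed → Barnacle → Whelk → Oystercatcher.
It has 4 species and 3 links.

3 links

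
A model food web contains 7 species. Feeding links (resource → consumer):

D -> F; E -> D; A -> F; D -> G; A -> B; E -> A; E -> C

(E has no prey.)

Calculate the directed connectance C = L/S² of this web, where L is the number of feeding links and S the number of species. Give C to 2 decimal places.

The web has S = 7 species and L = 7 feeding links.
C = L / S² = 7 / 49 = 0.1429 ≈ 0.14.

C = 0.14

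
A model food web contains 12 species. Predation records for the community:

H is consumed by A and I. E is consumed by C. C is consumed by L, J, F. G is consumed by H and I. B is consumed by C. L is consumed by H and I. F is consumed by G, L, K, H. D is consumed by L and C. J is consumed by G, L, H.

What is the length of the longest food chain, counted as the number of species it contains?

One longest chain: E → C → J → G → H → A.
It has 6 species and 5 links.

6 species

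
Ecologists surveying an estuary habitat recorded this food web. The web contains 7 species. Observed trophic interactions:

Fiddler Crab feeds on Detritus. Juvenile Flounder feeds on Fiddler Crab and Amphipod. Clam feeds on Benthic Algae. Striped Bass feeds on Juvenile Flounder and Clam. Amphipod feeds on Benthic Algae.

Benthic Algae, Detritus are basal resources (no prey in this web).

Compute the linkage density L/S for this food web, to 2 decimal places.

L/S = 1.00

There are L = 7 links among S = 7 species.
L/S = 7/7 = 1.0000 ≈ 1.00.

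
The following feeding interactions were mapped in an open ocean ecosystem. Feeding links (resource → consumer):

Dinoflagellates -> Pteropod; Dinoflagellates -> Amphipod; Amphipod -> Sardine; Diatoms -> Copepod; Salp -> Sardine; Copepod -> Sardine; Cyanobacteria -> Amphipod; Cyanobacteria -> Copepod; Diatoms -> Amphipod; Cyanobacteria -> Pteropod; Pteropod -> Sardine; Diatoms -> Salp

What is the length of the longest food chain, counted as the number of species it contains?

3 species

One longest chain: Diatoms → Amphipod → Sardine.
It has 3 species and 2 links.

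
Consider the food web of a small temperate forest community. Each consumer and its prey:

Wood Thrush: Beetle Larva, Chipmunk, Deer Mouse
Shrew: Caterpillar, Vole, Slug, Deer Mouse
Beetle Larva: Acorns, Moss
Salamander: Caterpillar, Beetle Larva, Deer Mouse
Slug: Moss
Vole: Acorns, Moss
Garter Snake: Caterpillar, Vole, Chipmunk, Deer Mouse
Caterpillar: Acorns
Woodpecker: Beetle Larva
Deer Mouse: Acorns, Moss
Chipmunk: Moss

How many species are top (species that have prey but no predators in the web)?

Top species (has prey, but nothing eats it): Garter Snake, Salamander, Woodpecker, Wood Thrush, Shrew.
Count: 5.

5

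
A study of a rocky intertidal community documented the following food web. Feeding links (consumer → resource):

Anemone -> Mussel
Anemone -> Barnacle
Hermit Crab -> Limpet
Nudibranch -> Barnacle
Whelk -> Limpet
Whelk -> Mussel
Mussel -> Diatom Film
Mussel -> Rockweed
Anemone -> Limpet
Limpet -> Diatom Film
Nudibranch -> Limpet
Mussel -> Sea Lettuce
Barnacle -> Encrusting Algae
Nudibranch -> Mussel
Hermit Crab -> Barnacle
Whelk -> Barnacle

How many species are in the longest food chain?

One longest chain: Diatom Film → Mussel → Nudibranch.
It has 3 species and 2 links.

3 species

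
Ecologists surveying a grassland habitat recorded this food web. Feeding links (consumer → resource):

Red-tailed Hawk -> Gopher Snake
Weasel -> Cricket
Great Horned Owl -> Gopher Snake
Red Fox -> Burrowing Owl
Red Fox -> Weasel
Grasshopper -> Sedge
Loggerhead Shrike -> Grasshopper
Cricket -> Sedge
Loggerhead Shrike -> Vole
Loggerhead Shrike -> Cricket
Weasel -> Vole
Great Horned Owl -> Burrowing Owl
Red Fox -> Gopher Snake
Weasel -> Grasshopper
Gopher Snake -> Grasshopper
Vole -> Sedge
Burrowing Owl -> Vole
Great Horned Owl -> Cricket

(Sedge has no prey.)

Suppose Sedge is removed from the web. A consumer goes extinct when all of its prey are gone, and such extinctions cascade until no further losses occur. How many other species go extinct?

10

Remove Sedge.
Round 1: Cricket (all prey gone), Grasshopper (all prey gone), Vole (all prey gone) → extinct.
Round 2: Gopher Snake (all prey gone), Loggerhead Shrike (all prey gone), Weasel (all prey gone), Burrowing Owl (all prey gone) → extinct.
Round 3: Red-tailed Hawk (all prey gone), Red Fox (all prey gone), Great Horned Owl (all prey gone) → extinct.
No further losses. Total secondary extinctions: 10.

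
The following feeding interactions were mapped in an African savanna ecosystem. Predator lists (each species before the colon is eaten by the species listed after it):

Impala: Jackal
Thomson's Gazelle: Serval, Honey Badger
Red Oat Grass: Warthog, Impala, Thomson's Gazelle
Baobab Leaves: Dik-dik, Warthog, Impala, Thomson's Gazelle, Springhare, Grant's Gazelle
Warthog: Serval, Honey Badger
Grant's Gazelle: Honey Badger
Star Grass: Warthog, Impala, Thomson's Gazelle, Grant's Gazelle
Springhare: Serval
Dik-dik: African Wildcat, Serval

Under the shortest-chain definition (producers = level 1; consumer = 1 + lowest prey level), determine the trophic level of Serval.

Baobab Leaves is a producer → level 1.
Dik-dik eats Baobab Leaves → level 2.
Serval eats Dik-dik → level 3.
No prey of Serval is below level 2, so 3 is the minimum.

Trophic level 3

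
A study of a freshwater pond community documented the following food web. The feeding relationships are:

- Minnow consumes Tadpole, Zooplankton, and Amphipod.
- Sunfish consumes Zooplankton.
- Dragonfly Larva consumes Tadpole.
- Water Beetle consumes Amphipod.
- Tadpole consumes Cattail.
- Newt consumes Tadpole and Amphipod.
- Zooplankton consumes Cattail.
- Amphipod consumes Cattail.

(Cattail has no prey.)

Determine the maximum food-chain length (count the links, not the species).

2 links

One longest chain: Cattail → Zooplankton → Sunfish.
It has 3 species and 2 links.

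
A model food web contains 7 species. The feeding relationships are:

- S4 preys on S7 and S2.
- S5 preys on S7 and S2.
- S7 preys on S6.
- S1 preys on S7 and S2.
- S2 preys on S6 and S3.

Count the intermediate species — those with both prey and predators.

2

Intermediate species (has both prey and predators): S2, S7.
Count: 2.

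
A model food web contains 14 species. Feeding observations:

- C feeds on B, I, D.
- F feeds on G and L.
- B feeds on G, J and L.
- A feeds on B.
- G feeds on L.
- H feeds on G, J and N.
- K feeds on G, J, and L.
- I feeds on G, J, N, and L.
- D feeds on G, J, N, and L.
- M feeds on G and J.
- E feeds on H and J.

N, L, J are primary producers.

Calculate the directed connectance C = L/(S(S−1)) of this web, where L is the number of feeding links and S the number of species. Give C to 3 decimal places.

C = 0.154

The web has S = 14 species and L = 28 feeding links.
C = L / (S(S−1)) = 28 / 182 = 0.1538 ≈ 0.154.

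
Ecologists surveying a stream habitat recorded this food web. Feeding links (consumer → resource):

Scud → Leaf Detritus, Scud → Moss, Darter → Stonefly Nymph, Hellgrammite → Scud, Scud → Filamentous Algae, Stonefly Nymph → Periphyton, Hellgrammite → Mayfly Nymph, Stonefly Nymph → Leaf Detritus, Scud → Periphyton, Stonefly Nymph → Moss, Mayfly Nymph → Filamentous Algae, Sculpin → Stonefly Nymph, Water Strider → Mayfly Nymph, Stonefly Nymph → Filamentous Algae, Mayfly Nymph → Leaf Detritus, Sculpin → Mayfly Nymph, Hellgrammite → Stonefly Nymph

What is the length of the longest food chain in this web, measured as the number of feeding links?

One longest chain: Leaf Detritus → Mayfly Nymph → Hellgrammite.
It has 3 species and 2 links.

2 links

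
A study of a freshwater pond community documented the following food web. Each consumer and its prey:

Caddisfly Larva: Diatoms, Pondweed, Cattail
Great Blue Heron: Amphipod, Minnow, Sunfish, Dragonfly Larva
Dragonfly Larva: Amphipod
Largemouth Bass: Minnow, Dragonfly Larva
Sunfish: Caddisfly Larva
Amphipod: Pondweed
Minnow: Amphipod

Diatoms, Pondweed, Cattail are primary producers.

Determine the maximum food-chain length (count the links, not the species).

3 links

One longest chain: Pondweed → Amphipod → Minnow → Great Blue Heron.
It has 4 species and 3 links.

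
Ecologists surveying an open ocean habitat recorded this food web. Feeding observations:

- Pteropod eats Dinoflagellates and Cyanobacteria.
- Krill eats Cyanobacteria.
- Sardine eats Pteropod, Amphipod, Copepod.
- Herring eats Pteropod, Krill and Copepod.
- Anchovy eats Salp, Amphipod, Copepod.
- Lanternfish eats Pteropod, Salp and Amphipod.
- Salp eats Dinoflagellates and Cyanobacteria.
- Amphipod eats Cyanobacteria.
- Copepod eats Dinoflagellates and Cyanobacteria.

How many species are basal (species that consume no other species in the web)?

Basal species (no prey listed): Dinoflagellates, Cyanobacteria.
Count: 2.

2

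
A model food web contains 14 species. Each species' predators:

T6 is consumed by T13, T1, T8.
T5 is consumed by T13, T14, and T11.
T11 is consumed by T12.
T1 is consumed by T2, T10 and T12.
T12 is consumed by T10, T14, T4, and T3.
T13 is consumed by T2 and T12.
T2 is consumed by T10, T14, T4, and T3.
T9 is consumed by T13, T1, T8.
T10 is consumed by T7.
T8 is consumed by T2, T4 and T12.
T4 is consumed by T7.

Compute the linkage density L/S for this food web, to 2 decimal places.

There are L = 28 links among S = 14 species.
L/S = 28/14 = 2.0000 ≈ 2.00.

L/S = 2.00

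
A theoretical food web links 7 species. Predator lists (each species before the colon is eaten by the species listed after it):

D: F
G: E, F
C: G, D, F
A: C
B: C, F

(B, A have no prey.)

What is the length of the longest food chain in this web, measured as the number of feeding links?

3 links

One longest chain: B → C → G → E.
It has 4 species and 3 links.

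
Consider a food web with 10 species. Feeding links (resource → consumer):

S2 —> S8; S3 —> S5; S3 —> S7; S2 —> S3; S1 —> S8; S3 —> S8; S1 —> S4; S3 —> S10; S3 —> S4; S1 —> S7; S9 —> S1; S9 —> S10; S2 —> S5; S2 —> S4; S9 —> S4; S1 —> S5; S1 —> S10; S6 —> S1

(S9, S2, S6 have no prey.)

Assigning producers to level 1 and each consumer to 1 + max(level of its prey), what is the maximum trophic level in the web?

Producers (level 1): S9, S2, S6.
S9 → S1 → S7 gives S7 level 3.
No species has a prey at level 3, so no species reaches level 4.

3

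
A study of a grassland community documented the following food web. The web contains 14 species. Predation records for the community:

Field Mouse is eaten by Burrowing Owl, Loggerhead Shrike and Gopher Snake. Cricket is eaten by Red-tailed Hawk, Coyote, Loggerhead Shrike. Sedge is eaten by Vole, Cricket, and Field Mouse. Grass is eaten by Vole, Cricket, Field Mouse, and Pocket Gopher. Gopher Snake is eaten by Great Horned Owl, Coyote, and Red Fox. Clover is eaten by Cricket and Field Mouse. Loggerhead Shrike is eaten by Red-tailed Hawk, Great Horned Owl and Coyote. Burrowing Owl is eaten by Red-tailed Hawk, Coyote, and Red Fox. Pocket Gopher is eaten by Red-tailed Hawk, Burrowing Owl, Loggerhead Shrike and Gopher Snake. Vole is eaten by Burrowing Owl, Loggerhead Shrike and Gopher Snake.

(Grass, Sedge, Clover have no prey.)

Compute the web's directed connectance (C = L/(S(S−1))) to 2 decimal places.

C = 0.17

The web has S = 14 species and L = 31 feeding links.
C = L / (S(S−1)) = 31 / 182 = 0.1703 ≈ 0.17.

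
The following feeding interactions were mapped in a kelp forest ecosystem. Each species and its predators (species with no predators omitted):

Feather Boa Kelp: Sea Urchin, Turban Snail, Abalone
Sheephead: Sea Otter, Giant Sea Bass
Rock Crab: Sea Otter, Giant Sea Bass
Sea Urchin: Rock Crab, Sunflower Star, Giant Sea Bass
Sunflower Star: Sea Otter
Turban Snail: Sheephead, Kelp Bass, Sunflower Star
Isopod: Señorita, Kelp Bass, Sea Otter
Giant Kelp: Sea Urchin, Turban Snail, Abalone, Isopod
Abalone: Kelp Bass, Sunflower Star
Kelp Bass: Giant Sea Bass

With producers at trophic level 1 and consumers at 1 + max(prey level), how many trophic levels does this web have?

Producers (level 1): Feather Boa Kelp, Giant Kelp.
Feather Boa Kelp → Turban Snail → Sheephead → Giant Sea Bass gives Giant Sea Bass level 4.
No species has a prey at level 4, so no species reaches level 5.

4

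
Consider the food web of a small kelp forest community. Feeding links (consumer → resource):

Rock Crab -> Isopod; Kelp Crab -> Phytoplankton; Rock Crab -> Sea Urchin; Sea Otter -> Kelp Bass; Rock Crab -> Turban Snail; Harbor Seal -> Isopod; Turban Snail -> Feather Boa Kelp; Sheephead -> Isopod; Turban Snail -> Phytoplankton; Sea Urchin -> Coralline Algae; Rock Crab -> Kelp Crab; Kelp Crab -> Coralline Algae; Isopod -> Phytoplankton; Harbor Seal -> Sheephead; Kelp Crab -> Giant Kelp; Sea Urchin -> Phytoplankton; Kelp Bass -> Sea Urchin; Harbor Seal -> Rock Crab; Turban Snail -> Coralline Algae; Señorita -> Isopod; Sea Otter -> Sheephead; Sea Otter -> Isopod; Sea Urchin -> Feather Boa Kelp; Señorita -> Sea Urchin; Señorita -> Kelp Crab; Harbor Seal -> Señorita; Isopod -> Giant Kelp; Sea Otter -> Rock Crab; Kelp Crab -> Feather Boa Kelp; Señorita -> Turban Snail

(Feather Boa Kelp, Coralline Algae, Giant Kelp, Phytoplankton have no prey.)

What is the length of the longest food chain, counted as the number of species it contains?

One longest chain: Giant Kelp → Isopod → Sheephead → Sea Otter.
It has 4 species and 3 links.

4 species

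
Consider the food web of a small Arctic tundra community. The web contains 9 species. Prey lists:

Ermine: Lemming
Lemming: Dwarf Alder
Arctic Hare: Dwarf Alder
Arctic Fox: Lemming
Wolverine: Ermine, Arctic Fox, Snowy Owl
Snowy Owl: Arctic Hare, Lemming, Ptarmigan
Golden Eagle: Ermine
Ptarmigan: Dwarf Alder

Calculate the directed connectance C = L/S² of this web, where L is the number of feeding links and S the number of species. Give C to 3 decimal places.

C = 0.148

The web has S = 9 species and L = 12 feeding links.
C = L / S² = 12 / 81 = 0.1481 ≈ 0.148.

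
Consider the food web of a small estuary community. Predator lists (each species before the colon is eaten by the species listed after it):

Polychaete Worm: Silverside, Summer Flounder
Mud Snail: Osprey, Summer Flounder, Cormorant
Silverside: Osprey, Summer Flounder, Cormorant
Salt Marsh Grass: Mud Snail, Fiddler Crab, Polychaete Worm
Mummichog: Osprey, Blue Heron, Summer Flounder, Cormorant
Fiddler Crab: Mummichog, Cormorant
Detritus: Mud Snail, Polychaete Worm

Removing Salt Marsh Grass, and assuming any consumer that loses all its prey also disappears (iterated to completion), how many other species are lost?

3

Remove Salt Marsh Grass.
Round 1: Fiddler Crab (all prey gone) → extinct.
Round 2: Mummichog (all prey gone) → extinct.
Round 3: Blue Heron (all prey gone) → extinct.
No further losses. Total secondary extinctions: 3.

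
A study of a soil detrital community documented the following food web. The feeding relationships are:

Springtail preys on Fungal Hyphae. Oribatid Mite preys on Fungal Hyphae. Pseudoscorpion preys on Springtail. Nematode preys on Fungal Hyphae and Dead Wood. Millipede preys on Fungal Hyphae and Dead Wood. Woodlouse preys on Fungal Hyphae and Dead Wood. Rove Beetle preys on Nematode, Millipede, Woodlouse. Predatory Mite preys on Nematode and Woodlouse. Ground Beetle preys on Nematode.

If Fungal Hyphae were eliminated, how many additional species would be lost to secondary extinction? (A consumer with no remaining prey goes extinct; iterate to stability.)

Remove Fungal Hyphae.
Round 1: Oribatid Mite (all prey gone), Springtail (all prey gone) → extinct.
Round 2: Pseudoscorpion (all prey gone) → extinct.
No further losses. Total secondary extinctions: 3.

3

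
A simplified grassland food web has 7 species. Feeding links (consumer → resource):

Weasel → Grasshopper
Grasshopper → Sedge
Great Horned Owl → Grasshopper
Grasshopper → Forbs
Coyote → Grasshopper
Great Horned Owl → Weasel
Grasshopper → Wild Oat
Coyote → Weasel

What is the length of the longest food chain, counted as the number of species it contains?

One longest chain: Forbs → Grasshopper → Weasel → Coyote.
It has 4 species and 3 links.

4 species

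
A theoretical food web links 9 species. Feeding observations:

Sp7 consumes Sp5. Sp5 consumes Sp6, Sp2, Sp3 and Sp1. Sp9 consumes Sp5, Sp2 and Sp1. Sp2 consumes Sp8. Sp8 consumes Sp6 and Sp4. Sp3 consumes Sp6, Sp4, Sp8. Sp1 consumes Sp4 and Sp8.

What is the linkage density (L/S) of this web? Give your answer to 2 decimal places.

L/S = 1.78

There are L = 16 links among S = 9 species.
L/S = 16/9 = 1.7778 ≈ 1.78.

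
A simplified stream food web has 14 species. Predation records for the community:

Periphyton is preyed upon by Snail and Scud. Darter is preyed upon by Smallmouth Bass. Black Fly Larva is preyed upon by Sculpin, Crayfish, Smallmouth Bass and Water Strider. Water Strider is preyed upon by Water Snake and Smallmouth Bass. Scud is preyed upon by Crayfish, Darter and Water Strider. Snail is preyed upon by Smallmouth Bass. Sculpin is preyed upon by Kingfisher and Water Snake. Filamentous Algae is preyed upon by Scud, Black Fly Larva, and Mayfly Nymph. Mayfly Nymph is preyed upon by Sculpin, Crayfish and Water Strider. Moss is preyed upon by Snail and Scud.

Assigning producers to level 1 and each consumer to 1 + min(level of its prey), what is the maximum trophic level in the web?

4

Producers (level 1): Periphyton, Moss, Filamentous Algae.
Following each consumer down to its lowest-level prey: Filamentous Algae → Black Fly Larva → Sculpin → Water Snake (levels 1 through 4).
All prey of Water Snake (Sculpin 3, Water Strider 3) are at level 3 or above, so Water Snake is at level 1 + 3 = 4.
Every consumer has at least one prey at level 3 or below, so none exceeds level 4.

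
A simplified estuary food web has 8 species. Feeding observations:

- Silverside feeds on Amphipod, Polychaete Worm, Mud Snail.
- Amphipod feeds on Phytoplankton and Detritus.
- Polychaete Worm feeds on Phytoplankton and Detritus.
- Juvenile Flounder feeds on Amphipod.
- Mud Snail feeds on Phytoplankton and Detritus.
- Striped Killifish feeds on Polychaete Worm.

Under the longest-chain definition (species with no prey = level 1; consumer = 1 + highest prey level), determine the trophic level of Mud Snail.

Trophic level 2

Phytoplankton has no prey (basal) → level 1.
Mud Snail eats Phytoplankton (level 1); other prey at levels: Detritus 1 → level 2.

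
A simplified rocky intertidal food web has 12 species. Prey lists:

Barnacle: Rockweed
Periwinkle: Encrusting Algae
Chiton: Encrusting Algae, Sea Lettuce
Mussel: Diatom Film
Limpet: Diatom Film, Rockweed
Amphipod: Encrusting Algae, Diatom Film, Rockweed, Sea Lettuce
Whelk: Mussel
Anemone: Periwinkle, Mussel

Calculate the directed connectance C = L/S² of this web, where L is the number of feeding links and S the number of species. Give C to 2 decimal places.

The web has S = 12 species and L = 14 feeding links.
C = L / S² = 14 / 144 = 0.0972 ≈ 0.10.

C = 0.10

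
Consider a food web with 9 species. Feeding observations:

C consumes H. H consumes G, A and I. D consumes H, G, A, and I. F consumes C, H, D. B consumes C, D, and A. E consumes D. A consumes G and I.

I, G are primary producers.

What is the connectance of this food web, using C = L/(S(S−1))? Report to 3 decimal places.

C = 0.236

The web has S = 9 species and L = 17 feeding links.
C = L / (S(S−1)) = 17 / 72 = 0.2361 ≈ 0.236.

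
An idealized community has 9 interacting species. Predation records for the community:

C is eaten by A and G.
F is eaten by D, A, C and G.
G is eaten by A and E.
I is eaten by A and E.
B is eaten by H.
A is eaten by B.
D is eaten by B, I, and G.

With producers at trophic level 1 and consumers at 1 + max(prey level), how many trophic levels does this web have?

Producers (level 1): F.
F → D → G → A → B → H gives H level 6.
No species has a prey at level 6, so no species reaches level 7.

6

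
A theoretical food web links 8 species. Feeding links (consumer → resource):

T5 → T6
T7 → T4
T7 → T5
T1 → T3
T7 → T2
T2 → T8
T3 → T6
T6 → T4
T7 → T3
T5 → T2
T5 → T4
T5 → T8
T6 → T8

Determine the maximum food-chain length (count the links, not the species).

3 links

One longest chain: T8 → T6 → T3 → T7.
It has 4 species and 3 links.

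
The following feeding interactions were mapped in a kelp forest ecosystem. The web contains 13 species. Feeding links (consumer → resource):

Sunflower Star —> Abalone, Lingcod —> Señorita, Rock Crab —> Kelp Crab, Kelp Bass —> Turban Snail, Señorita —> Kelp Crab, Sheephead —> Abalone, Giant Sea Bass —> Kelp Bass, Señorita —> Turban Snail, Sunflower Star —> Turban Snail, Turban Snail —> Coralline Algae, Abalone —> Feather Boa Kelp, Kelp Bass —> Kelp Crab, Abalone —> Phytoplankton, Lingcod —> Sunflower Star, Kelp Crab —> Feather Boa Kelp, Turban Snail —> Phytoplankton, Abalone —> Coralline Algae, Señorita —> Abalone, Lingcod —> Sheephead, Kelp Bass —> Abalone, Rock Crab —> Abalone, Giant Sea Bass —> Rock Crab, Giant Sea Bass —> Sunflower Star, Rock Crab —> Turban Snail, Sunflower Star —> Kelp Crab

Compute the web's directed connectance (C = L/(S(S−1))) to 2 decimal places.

The web has S = 13 species and L = 25 feeding links.
C = L / (S(S−1)) = 25 / 156 = 0.1603 ≈ 0.16.

C = 0.16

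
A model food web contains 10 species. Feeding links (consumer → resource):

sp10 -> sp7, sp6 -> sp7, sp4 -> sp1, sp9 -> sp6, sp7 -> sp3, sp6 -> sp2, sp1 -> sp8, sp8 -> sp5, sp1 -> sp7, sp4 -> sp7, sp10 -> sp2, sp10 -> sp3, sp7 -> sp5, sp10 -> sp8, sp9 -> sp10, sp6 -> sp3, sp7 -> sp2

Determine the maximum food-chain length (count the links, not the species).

One longest chain: sp5 → sp8 → sp1 → sp4.
It has 4 species and 3 links.

3 links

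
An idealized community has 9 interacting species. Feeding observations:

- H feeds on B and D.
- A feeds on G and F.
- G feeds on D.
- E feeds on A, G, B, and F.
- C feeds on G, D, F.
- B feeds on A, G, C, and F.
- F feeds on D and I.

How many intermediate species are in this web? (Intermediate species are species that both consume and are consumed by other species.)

5

Intermediate species (has both prey and predators): F, G, C, A, B.
Count: 5.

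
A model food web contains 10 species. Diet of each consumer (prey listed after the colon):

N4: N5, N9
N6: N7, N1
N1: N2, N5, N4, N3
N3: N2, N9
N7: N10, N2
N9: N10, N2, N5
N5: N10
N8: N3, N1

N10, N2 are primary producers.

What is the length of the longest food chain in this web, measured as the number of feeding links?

5 links

One longest chain: N10 → N5 → N9 → N4 → N1 → N8.
It has 6 species and 5 links.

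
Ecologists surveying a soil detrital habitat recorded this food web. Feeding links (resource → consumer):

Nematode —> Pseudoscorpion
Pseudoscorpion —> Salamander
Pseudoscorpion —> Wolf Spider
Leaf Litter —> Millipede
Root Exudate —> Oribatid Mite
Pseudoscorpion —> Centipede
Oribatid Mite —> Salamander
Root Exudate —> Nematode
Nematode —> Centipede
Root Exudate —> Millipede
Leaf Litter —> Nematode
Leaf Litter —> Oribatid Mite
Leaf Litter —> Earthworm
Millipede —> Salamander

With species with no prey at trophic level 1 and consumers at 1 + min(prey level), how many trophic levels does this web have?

Basal resources (level 1): Leaf Litter, Root Exudate.
Following each consumer down to its lowest-level prey: Leaf Litter → Nematode → Pseudoscorpion → Wolf Spider (levels 1 through 4).
All prey of Wolf Spider (Pseudoscorpion 3) are at level 3 or above, so Wolf Spider is at level 1 + 3 = 4.
Every consumer has at least one prey at level 3 or below, so none exceeds level 4.

4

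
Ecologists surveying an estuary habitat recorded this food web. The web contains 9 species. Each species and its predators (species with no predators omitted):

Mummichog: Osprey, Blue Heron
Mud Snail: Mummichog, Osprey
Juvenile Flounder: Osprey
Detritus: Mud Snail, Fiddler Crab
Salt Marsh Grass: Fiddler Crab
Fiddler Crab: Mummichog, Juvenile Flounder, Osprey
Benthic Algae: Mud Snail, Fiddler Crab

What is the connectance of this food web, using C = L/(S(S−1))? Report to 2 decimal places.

C = 0.18

The web has S = 9 species and L = 13 feeding links.
C = L / (S(S−1)) = 13 / 72 = 0.1806 ≈ 0.18.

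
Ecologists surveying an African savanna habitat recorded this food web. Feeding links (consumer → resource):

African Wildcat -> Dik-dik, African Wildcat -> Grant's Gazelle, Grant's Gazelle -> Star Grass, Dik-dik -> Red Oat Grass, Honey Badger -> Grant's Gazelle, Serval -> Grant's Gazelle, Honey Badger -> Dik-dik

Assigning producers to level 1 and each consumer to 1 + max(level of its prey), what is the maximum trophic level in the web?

3

Producers (level 1): Star Grass, Red Oat Grass.
Star Grass → Grant's Gazelle → Honey Badger gives Honey Badger level 3.
No species has a prey at level 3, so no species reaches level 4.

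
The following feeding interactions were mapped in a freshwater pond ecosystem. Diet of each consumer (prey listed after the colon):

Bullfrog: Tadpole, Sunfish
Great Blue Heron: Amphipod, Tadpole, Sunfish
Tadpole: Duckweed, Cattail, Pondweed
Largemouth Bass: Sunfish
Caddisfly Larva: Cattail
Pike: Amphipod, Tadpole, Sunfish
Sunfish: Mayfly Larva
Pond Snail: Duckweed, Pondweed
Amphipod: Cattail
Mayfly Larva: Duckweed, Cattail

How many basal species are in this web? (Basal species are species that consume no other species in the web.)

3

Basal species (no prey listed): Duckweed, Cattail, Pondweed.
Count: 3.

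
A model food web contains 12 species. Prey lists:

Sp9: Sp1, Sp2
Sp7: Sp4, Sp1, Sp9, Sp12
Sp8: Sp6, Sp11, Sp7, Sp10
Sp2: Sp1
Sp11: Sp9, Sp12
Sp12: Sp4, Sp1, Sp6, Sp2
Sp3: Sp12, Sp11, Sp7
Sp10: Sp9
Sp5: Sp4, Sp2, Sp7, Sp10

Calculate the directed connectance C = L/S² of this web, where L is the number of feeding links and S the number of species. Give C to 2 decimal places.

C = 0.17

The web has S = 12 species and L = 25 feeding links.
C = L / S² = 25 / 144 = 0.1736 ≈ 0.17.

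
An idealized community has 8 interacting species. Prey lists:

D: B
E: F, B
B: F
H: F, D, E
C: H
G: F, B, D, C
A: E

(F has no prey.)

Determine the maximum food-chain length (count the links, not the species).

One longest chain: F → B → D → H → C → G.
It has 6 species and 5 links.

5 links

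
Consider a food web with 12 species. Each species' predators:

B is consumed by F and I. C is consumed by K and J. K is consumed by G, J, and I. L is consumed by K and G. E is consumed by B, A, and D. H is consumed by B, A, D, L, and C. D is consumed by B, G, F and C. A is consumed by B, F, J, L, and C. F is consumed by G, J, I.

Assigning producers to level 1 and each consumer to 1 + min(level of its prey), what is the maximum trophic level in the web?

3

Producers (level 1): E, H.
Following each consumer down to its lowest-level prey: E → D → G (levels 1 through 3).
All prey of G (D 2, L 2, K 3, F 3) are at level 2 or above, so G is at level 1 + 2 = 3.
Every consumer has at least one prey at level 2 or below, so none exceeds level 3.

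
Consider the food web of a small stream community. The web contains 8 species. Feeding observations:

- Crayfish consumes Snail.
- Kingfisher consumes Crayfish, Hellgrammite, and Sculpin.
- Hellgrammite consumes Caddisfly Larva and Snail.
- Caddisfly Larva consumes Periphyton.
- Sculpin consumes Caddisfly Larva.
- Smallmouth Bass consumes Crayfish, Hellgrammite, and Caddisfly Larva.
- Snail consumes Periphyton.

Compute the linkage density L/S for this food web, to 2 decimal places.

L/S = 1.50

There are L = 12 links among S = 8 species.
L/S = 12/8 = 1.5000 ≈ 1.50.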